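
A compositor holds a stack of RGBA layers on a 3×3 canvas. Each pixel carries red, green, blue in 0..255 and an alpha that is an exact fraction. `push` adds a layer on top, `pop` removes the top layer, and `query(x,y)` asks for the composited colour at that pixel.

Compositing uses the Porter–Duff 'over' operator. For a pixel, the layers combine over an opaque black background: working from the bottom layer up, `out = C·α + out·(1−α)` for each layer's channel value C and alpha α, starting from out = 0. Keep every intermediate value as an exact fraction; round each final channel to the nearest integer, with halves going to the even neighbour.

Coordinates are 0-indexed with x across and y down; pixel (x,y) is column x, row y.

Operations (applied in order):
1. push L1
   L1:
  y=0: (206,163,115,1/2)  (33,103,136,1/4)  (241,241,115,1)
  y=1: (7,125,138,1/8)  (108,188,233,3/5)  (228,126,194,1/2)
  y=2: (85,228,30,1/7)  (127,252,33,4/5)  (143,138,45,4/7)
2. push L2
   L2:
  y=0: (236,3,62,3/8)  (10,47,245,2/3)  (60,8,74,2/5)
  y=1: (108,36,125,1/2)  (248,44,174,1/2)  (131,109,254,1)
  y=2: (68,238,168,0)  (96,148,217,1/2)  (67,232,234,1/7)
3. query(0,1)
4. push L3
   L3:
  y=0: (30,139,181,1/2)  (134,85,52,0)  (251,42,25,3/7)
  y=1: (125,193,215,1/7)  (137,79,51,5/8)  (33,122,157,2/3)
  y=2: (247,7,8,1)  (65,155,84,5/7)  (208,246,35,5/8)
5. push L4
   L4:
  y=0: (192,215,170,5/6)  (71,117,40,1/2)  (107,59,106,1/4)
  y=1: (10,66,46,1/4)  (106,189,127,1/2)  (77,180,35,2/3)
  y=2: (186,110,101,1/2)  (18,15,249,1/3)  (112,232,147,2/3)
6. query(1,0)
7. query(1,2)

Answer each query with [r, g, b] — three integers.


(0,1) stack=L1,L2; from [0,0,0]:
after L1 α=1/8: [7/8, 125/8, 69/4]
after L2 α=1/2: [871/16, 413/16, 569/8]
→ [54, 26, 71]

query (1,0) [L1,L2,L3,L4] — begin 0,0,0
+L1 (α=1/4) → [33/4, 103/4, 34]
+L2 (α=2/3) → [113/12, 479/12, 524/3]
+L3 (α=0) → [113/12, 479/12, 524/3]
+L4 (α=1/2) → [965/24, 1883/24, 322/3]
rounded: [40, 78, 107]

at x=1,y=2 over L1,L2,L3,L4:
L1 α=4/5: [508/5, 1008/5, 132/5]
L2 α=1/2: [494/5, 874/5, 1217/10]
L3 α=5/7: [2613/35, 5623/35, 3317/35]
L4 α=1/3: [1952/35, 11771/105, 15349/105]
→ [56, 112, 146]


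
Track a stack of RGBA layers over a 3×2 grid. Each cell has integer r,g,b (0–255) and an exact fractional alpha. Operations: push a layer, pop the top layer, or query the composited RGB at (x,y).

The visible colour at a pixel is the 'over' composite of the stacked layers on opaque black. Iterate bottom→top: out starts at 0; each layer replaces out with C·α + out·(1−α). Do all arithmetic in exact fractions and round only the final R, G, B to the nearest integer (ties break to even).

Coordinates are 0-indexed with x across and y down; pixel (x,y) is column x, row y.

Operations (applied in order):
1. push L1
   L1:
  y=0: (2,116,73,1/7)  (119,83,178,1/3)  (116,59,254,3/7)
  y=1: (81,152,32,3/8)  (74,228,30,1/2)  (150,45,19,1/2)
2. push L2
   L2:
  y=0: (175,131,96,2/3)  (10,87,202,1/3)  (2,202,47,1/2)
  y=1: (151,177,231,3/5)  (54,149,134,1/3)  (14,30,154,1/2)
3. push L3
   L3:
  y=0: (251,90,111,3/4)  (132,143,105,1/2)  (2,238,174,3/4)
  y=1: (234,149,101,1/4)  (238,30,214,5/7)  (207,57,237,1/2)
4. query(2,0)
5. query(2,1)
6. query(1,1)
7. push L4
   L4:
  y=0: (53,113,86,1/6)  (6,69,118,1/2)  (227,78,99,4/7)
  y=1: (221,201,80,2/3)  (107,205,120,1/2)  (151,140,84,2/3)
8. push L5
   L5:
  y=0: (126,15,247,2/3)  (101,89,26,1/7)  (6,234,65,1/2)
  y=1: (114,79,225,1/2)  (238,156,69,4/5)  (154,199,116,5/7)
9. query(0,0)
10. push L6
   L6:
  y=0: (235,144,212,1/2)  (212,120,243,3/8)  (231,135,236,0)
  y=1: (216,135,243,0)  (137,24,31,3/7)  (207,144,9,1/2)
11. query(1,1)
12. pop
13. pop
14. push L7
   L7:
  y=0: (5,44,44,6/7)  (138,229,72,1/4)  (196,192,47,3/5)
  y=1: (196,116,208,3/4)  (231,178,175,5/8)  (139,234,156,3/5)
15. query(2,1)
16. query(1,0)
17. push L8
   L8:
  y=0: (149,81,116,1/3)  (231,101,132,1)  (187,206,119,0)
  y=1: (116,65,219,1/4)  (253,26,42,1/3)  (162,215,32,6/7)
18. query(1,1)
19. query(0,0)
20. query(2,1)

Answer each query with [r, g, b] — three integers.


at x=2,y=0 over L1,L2,L3:
+L1 (α=3/7) → [348/7, 177/7, 762/7]
+L2 (α=1/2) → [181/7, 1591/14, 1091/14]
+L3 (α=3/4) → [223/28, 11587/56, 8399/56]
→ [8, 207, 150]

at x=2,y=1 over L1,L2,L3:
L1 α=1/2: [75, 45/2, 19/2]
L2 α=1/2: [89/2, 105/4, 327/4]
L3 α=1/2: [503/4, 333/8, 1275/8]
= [126, 42, 159]

(1,1) stack=L1,L2,L3; from [0,0,0]:
+L1 (α=1/2) → [37, 114, 15]
+L2 (α=1/3) → [128/3, 377/3, 164/3]
+L3 (α=5/7) → [3826/21, 172/3, 3538/21]
= [182, 57, 168]

(0,0) stack=L1,L2,L3,L4,L5; from [0,0,0]:
+L1 (α=1/7) → [2/7, 116/7, 73/7]
+L2 (α=2/3) → [2452/21, 650/7, 1417/21]
+L3 (α=3/4) → [18265/84, 635/7, 4205/42]
+L4 (α=1/6) → [95777/504, 661/7, 24637/252]
+L5 (α=2/3) → [222785/1512, 871/21, 149125/756]
rounded: [147, 41, 197]

at x=1,y=1 over L1,L2,L3,L4,L5,L6:
L1 α=1/2: [37, 114, 15]
L2 α=1/3: [128/3, 377/3, 164/3]
L3 α=5/7: [3826/21, 172/3, 3538/21]
L4 α=1/2: [6073/42, 787/6, 3029/21]
L5 α=4/5: [46057/210, 4531/30, 1765/21]
L6 α=3/7: [135269/735, 10142/105, 9013/147]
rounded: [184, 97, 61]

(2,1) stack=L1,L2,L3,L4,L7; from [0,0,0]:
after L1 α=1/2: [75, 45/2, 19/2]
after L2 α=1/2: [89/2, 105/4, 327/4]
after L3 α=1/2: [503/4, 333/8, 1275/8]
after L4 α=2/3: [1711/12, 2573/24, 873/8]
after L7 α=3/5: [4213/30, 10997/60, 549/4]
= [140, 183, 137]

(1,0) stack=L1,L2,L3,L4,L7; from [0,0,0]:
L1 α=1/3: [119/3, 83/3, 178/3]
L2 α=1/3: [268/9, 427/9, 962/9]
L3 α=1/2: [728/9, 857/9, 1907/18]
L4 α=1/2: [391/9, 739/9, 4031/36]
L7 α=1/4: [805/12, 713/6, 4895/48]
→ [67, 119, 102]

query (1,1) [L1,L2,L3,L4,L7,L8] — begin 0,0,0
after L1 α=1/2: [37, 114, 15]
after L2 α=1/3: [128/3, 377/3, 164/3]
after L3 α=5/7: [3826/21, 172/3, 3538/21]
after L4 α=1/2: [6073/42, 787/6, 3029/21]
after L7 α=5/8: [22243/112, 2567/16, 4577/28]
after L8 α=1/3: [12137/56, 925/8, 5165/42]
= [217, 116, 123]

query (0,0) [L1,L2,L3,L4,L7,L8] — begin 0,0,0
after L1 α=1/7: [2/7, 116/7, 73/7]
after L2 α=2/3: [2452/21, 650/7, 1417/21]
after L3 α=3/4: [18265/84, 635/7, 4205/42]
after L4 α=1/6: [95777/504, 661/7, 24637/252]
after L7 α=6/7: [110897/3528, 2509/49, 91165/1764]
after L8 α=1/3: [373733/5292, 8987/147, 193477/2646]
rounded: [71, 61, 73]

at x=2,y=1 over L1,L2,L3,L4,L7,L8:
L1 α=1/2: [75, 45/2, 19/2]
L2 α=1/2: [89/2, 105/4, 327/4]
L3 α=1/2: [503/4, 333/8, 1275/8]
L4 α=2/3: [1711/12, 2573/24, 873/8]
L7 α=3/5: [4213/30, 10997/60, 549/4]
L8 α=6/7: [33373/210, 88397/420, 1317/28]
rounded: [159, 210, 47]


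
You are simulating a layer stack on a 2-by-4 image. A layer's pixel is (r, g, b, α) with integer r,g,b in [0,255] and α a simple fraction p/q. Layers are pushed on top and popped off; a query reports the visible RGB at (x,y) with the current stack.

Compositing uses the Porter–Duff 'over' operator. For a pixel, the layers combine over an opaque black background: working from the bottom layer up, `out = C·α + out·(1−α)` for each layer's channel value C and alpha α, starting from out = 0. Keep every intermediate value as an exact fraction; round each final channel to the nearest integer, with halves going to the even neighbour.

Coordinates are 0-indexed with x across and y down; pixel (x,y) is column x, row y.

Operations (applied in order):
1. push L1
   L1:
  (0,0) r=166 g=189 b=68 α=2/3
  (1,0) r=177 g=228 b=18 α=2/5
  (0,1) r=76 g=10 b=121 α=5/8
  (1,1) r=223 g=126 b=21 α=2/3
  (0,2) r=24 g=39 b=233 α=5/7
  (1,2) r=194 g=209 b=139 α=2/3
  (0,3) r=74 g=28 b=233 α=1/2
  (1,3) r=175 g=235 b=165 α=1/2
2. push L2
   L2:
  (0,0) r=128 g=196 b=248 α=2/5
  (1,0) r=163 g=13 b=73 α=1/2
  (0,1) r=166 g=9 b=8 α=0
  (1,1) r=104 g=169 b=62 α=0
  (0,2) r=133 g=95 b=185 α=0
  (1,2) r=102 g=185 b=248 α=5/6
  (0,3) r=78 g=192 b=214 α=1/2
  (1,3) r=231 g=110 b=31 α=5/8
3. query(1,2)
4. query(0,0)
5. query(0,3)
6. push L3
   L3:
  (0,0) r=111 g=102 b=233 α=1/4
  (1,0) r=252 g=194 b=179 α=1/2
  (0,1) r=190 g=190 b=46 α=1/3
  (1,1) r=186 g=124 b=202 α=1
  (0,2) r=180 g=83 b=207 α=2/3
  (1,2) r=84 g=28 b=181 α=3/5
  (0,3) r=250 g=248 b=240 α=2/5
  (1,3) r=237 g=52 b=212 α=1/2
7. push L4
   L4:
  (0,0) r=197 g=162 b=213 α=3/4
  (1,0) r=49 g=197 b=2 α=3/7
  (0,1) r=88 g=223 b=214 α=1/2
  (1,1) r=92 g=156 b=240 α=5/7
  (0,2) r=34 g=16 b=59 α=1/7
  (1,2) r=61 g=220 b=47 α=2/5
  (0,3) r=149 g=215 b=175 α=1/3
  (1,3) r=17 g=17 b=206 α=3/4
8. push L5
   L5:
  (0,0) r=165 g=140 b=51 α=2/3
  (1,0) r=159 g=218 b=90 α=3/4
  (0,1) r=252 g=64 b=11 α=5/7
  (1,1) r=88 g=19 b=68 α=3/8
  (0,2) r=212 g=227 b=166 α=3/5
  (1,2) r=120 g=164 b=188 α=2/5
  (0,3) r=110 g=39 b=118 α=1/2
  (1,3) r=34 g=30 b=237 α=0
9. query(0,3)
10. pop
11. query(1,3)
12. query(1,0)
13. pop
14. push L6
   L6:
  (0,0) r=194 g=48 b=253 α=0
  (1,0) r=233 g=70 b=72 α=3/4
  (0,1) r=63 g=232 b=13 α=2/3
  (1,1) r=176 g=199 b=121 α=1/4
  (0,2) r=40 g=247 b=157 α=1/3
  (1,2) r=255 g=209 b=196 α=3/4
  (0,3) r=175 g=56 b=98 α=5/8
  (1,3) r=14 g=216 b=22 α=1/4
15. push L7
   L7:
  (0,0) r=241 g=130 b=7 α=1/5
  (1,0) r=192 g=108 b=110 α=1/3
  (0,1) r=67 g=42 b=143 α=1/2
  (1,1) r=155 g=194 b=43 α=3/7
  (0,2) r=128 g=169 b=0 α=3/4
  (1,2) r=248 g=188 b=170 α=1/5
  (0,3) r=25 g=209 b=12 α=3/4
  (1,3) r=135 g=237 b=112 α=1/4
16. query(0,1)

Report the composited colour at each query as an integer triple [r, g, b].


(1,2) stack=L1,L2; from [0,0,0]:
after L1 α=2/3: [388/3, 418/3, 278/3]
after L2 α=5/6: [959/9, 3193/18, 1999/9]
→ [107, 177, 222]

query (0,0) [L1,L2] — begin 0,0,0
L1 α=2/3: [332/3, 126, 136/3]
L2 α=2/5: [588/5, 154, 632/5]
rounded: [118, 154, 126]

at x=0,y=3 over L1,L2:
L1 α=1/2: [37, 14, 233/2]
L2 α=1/2: [115/2, 103, 661/4]
rounded: [58, 103, 165]

query (0,3) [L1,L2,L3,L4,L5] — begin 0,0,0
L1 α=1/2: [37, 14, 233/2]
L2 α=1/2: [115/2, 103, 661/4]
L3 α=2/5: [269/2, 161, 3903/20]
L4 α=1/3: [418/3, 179, 5653/30]
L5 α=1/2: [374/3, 109, 9193/60]
→ [125, 109, 153]

(1,3) stack=L1,L2,L3,L4; from [0,0,0]:
+L1 (α=1/2) → [175/2, 235/2, 165/2]
+L2 (α=5/8) → [2835/16, 1805/16, 805/16]
+L3 (α=1/2) → [6627/32, 2637/32, 4197/32]
+L4 (α=3/4) → [8259/128, 4269/128, 23973/128]
rounded: [65, 33, 187]

at x=1,y=0 over L1,L2,L3,L4:
L1 α=2/5: [354/5, 456/5, 36/5]
L2 α=1/2: [1169/10, 521/10, 401/10]
L3 α=1/2: [3689/20, 2461/20, 2191/20]
L4 α=3/7: [632/5, 5416/35, 2221/35]
rounded: [126, 155, 63]

query (0,1) [L1,L2,L3,L6,L7] — begin 0,0,0
+L1 (α=5/8) → [95/2, 25/4, 605/8]
+L2 (α=0) → [95/2, 25/4, 605/8]
+L3 (α=1/3) → [95, 135/2, 263/4]
+L6 (α=2/3) → [221/3, 1063/6, 367/12]
+L7 (α=1/2) → [211/3, 1315/12, 2083/24]
= [70, 110, 87]


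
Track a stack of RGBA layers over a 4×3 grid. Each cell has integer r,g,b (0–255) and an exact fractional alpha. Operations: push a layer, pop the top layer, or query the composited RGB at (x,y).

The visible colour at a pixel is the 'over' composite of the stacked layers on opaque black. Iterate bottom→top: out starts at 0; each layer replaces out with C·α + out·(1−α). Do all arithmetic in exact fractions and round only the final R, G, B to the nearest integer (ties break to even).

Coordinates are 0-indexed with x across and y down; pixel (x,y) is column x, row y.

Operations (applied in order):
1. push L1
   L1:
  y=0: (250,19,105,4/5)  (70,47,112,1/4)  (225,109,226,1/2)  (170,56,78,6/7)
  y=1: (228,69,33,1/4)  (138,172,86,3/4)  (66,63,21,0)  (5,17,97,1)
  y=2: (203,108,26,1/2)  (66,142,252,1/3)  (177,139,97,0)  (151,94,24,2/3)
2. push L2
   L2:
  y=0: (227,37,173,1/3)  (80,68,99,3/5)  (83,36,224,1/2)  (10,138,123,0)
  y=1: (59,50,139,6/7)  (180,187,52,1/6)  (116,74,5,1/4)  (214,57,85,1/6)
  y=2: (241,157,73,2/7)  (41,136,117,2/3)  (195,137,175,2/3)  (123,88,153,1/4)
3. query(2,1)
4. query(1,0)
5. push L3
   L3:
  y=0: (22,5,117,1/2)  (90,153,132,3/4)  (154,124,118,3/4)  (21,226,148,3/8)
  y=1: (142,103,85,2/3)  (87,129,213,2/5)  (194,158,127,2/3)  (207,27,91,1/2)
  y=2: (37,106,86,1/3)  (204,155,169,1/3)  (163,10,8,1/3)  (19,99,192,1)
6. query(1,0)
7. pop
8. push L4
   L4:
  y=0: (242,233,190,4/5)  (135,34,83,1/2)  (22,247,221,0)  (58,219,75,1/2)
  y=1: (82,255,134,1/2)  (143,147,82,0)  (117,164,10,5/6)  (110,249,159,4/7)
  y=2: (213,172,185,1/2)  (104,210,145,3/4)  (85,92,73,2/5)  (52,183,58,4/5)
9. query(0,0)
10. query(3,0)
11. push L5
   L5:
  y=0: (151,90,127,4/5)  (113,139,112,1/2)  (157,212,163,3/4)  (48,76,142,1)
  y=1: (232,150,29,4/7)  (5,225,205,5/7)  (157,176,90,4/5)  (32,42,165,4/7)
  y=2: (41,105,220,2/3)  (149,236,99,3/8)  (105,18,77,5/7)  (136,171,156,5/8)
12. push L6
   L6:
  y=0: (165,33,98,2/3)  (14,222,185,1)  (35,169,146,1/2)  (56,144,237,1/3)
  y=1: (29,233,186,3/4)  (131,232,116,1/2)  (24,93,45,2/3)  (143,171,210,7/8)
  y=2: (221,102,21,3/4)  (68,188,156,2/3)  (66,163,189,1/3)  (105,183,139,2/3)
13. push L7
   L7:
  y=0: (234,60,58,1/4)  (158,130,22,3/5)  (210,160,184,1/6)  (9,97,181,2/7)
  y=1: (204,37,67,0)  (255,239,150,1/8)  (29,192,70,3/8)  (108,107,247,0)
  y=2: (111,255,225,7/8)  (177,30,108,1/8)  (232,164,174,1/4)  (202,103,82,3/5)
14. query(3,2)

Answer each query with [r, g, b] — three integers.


at x=2,y=1 over L1,L2:
after L1 α=0: [0, 0, 0]
after L2 α=1/4: [29, 37/2, 5/4]
= [29, 18, 1]

query (1,0) [L1,L2] — begin 0,0,0
L1 α=1/4: [35/2, 47/4, 28]
L2 α=3/5: [55, 91/2, 353/5]
→ [55, 46, 71]

query (1,0) [L1,L2,L3] — begin 0,0,0
+L1 (α=1/4) → [35/2, 47/4, 28]
+L2 (α=3/5) → [55, 91/2, 353/5]
+L3 (α=3/4) → [325/4, 1009/8, 2333/20]
rounded: [81, 126, 117]

(0,0) stack=L1,L2,L4; from [0,0,0]:
L1 α=4/5: [200, 76/5, 84]
L2 α=1/3: [209, 337/15, 341/3]
L4 α=4/5: [1177/5, 14317/75, 2621/15]
→ [235, 191, 175]

at x=3,y=0 over L1,L2,L4:
after L1 α=6/7: [1020/7, 48, 468/7]
after L2 α=0: [1020/7, 48, 468/7]
after L4 α=1/2: [713/7, 267/2, 993/14]
→ [102, 134, 71]

query (3,2) [L1,L2,L4,L5,L6,L7] — begin 0,0,0
+L1 (α=2/3) → [302/3, 188/3, 16]
+L2 (α=1/4) → [425/4, 69, 201/4]
+L4 (α=4/5) → [1257/20, 801/5, 1129/20]
+L5 (α=5/8) → [17371/160, 3339/20, 18987/160]
+L6 (α=2/3) → [50971/480, 3553/20, 63467/480]
+L7 (α=3/5) → [196411/1200, 6643/50, 122507/1200]
→ [164, 133, 102]


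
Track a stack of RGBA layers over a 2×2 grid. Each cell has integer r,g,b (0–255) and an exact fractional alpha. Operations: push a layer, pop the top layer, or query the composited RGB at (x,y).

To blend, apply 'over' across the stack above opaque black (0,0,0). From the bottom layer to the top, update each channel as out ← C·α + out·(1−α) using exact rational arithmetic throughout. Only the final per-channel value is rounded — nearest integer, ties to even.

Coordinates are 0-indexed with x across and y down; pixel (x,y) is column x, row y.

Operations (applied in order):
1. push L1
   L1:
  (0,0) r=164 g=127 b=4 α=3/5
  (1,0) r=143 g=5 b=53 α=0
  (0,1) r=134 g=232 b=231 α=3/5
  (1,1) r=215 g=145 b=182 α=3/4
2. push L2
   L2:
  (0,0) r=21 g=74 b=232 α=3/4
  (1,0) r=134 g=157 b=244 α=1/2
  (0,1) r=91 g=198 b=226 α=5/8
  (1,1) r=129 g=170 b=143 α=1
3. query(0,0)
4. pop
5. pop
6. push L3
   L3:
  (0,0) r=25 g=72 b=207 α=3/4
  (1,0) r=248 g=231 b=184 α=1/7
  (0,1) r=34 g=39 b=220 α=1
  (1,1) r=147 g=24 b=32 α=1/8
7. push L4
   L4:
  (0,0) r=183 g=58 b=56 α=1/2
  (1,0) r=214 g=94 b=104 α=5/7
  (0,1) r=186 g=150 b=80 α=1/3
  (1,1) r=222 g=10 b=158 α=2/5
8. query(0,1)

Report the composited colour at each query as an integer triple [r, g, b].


(0,0) stack=L1,L2; from [0,0,0]:
+L1 (α=3/5) → [492/5, 381/5, 12/5]
+L2 (α=3/4) → [807/20, 1491/20, 873/5]
= [40, 75, 175]

at x=0,y=1 over L3,L4:
L3 α=1: [34, 39, 220]
L4 α=1/3: [254/3, 76, 520/3]
rounded: [85, 76, 173]


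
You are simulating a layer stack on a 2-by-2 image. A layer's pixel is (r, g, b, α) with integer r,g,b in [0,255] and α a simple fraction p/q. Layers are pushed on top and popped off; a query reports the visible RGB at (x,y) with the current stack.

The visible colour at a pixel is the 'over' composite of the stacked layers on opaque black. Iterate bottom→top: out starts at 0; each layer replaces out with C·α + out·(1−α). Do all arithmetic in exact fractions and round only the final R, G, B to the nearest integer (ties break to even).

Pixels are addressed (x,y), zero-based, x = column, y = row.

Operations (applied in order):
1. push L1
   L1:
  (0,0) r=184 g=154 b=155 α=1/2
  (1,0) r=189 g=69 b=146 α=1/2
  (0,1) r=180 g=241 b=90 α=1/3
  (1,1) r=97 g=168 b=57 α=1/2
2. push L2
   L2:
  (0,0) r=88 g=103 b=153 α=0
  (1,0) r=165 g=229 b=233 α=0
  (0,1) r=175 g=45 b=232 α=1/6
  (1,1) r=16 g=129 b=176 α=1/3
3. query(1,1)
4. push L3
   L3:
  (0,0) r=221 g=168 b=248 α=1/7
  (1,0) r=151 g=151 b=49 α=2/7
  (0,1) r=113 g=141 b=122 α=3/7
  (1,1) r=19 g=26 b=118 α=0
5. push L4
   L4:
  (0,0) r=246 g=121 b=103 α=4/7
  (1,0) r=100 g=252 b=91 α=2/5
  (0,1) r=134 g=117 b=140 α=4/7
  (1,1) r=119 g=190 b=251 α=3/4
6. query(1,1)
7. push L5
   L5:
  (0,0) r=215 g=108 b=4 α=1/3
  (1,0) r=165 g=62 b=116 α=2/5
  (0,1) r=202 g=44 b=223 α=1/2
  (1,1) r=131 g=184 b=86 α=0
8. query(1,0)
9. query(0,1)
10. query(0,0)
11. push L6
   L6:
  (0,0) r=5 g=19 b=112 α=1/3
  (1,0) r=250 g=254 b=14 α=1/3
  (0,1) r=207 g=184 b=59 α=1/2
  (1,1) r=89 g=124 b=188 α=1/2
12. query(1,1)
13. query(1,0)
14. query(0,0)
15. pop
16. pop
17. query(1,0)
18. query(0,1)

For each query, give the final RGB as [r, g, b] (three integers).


at x=1,y=1 over L1,L2:
L1 α=1/2: [97/2, 84, 57/2]
L2 α=1/3: [113/3, 99, 233/3]
→ [38, 99, 78]

query (1,1) [L1,L2,L3,L4] — begin 0,0,0
+L1 (α=1/2) → [97/2, 84, 57/2]
+L2 (α=1/3) → [113/3, 99, 233/3]
+L3 (α=0) → [113/3, 99, 233/3]
+L4 (α=3/4) → [296/3, 669/4, 623/3]
→ [99, 167, 208]

(1,0) stack=L1,L2,L3,L4,L5; from [0,0,0]:
+L1 (α=1/2) → [189/2, 69/2, 73]
+L2 (α=0) → [189/2, 69/2, 73]
+L3 (α=2/7) → [1549/14, 949/14, 463/7]
+L4 (α=2/5) → [7447/70, 9903/70, 2663/35]
+L5 (α=2/5) → [45441/350, 38389/350, 16109/175]
= [130, 110, 92]

at x=0,y=1 over L1,L2,L3,L4,L5:
+L1 (α=1/3) → [60, 241/3, 30]
+L2 (α=1/6) → [475/6, 670/9, 191/3]
+L3 (α=3/7) → [281/3, 6487/63, 266/3]
+L4 (α=4/7) → [817/7, 16315/147, 118]
+L5 (α=1/2) → [2231/14, 22783/294, 341/2]
→ [159, 77, 170]

at x=0,y=0 over L1,L2,L3,L4,L5:
L1 α=1/2: [92, 77, 155/2]
L2 α=0: [92, 77, 155/2]
L3 α=1/7: [773/7, 90, 713/7]
L4 α=4/7: [9207/49, 754/7, 5023/49]
L5 α=1/3: [28949/147, 2264/21, 3414/49]
rounded: [197, 108, 70]

query (1,1) [L1,L2,L3,L4,L5,L6] — begin 0,0,0
L1 α=1/2: [97/2, 84, 57/2]
L2 α=1/3: [113/3, 99, 233/3]
L3 α=0: [113/3, 99, 233/3]
L4 α=3/4: [296/3, 669/4, 623/3]
L5 α=0: [296/3, 669/4, 623/3]
L6 α=1/2: [563/6, 1165/8, 1187/6]
= [94, 146, 198]

at x=1,y=0 over L1,L2,L3,L4,L5,L6:
L1 α=1/2: [189/2, 69/2, 73]
L2 α=0: [189/2, 69/2, 73]
L3 α=2/7: [1549/14, 949/14, 463/7]
L4 α=2/5: [7447/70, 9903/70, 2663/35]
L5 α=2/5: [45441/350, 38389/350, 16109/175]
L6 α=1/3: [89191/525, 27613/175, 11556/175]
= [170, 158, 66]

query (0,0) [L1,L2,L3,L4,L5,L6] — begin 0,0,0
after L1 α=1/2: [92, 77, 155/2]
after L2 α=0: [92, 77, 155/2]
after L3 α=1/7: [773/7, 90, 713/7]
after L4 α=4/7: [9207/49, 754/7, 5023/49]
after L5 α=1/3: [28949/147, 2264/21, 3414/49]
after L6 α=1/3: [58633/441, 4927/63, 12316/147]
= [133, 78, 84]

(1,0) stack=L1,L2,L3,L4; from [0,0,0]:
L1 α=1/2: [189/2, 69/2, 73]
L2 α=0: [189/2, 69/2, 73]
L3 α=2/7: [1549/14, 949/14, 463/7]
L4 α=2/5: [7447/70, 9903/70, 2663/35]
→ [106, 141, 76]

query (0,1) [L1,L2,L3,L4] — begin 0,0,0
L1 α=1/3: [60, 241/3, 30]
L2 α=1/6: [475/6, 670/9, 191/3]
L3 α=3/7: [281/3, 6487/63, 266/3]
L4 α=4/7: [817/7, 16315/147, 118]
= [117, 111, 118]


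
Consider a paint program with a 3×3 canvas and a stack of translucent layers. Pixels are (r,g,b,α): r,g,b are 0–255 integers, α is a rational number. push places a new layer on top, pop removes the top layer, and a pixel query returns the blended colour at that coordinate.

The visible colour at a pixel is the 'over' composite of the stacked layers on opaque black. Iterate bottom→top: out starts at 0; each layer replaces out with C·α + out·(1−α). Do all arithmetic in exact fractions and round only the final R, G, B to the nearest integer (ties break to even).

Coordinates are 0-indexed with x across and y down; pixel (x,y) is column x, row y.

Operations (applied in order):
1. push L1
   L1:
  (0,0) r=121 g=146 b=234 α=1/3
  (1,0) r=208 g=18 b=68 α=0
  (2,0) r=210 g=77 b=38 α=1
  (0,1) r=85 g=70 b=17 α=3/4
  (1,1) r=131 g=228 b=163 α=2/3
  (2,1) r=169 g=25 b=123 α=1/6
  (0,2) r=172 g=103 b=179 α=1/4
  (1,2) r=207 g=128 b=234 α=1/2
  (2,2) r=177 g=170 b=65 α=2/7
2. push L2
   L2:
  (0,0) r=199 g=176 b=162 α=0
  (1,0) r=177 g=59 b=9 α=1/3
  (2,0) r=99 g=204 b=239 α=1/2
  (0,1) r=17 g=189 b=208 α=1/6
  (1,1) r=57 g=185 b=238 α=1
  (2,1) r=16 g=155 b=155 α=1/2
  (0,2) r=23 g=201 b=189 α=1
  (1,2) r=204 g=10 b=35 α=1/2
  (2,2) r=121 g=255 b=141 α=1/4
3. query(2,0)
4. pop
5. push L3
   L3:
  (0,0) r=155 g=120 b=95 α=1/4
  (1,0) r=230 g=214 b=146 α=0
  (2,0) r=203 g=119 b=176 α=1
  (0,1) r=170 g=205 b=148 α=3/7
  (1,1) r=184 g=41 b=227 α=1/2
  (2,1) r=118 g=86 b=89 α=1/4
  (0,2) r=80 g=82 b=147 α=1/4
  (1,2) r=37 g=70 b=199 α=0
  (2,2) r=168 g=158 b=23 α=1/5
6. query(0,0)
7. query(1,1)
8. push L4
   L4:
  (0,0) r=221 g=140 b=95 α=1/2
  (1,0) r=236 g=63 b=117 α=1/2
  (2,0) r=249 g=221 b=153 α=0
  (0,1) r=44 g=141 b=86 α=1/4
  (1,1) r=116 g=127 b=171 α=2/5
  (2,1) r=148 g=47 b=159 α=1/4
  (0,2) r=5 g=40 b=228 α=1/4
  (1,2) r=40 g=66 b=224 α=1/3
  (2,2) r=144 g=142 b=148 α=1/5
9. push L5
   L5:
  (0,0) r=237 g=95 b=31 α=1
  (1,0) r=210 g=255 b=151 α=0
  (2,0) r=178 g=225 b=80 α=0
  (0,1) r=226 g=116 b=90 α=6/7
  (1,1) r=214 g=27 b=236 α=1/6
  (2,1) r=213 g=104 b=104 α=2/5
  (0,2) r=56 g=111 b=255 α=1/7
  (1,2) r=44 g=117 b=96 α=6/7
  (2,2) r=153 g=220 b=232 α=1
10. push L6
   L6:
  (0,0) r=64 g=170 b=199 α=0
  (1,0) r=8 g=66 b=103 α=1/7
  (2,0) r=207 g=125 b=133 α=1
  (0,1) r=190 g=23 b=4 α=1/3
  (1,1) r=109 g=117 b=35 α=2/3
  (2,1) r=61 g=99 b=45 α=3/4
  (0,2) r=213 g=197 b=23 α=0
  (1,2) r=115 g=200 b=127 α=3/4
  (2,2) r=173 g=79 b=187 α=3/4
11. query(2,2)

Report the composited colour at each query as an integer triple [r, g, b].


at x=2,y=0 over L1,L2:
after L1 α=1: [210, 77, 38]
after L2 α=1/2: [309/2, 281/2, 277/2]
= [154, 140, 138]

(0,0) stack=L1,L3; from [0,0,0]:
L1 α=1/3: [121/3, 146/3, 78]
L3 α=1/4: [69, 133/2, 329/4]
rounded: [69, 66, 82]

query (1,1) [L1,L3] — begin 0,0,0
L1 α=2/3: [262/3, 152, 326/3]
L3 α=1/2: [407/3, 193/2, 1007/6]
rounded: [136, 96, 168]

(2,2) stack=L1,L3,L4,L5,L6; from [0,0,0]:
after L1 α=2/7: [354/7, 340/7, 130/7]
after L3 α=1/5: [2592/35, 2466/35, 681/35]
after L4 α=1/5: [15408/175, 14834/175, 7904/175]
after L5 α=1: [153, 220, 232]
after L6 α=3/4: [168, 457/4, 793/4]
rounded: [168, 114, 198]


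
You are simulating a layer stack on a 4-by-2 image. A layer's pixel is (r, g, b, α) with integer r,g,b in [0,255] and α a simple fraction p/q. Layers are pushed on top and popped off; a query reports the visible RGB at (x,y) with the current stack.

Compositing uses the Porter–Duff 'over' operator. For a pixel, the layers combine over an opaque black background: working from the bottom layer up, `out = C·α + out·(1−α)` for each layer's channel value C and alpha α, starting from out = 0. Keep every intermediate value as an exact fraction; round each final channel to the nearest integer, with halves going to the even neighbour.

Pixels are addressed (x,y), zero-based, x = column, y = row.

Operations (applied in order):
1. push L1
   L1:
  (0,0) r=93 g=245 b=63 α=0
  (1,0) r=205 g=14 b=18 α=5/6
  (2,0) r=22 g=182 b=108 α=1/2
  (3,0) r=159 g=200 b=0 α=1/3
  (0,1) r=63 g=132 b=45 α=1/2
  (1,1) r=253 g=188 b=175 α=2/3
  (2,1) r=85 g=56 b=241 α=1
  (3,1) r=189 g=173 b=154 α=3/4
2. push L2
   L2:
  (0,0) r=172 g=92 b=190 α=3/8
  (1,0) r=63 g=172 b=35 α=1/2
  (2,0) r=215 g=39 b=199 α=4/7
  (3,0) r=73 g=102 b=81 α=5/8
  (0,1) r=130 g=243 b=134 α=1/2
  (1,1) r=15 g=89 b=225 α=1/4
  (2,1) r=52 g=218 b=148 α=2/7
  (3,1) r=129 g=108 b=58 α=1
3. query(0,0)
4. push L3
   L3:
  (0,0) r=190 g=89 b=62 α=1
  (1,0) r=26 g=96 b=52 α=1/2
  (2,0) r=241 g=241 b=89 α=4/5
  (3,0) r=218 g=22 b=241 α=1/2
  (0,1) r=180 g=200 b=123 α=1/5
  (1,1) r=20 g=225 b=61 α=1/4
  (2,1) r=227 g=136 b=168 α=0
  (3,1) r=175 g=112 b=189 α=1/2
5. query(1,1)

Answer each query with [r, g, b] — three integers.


query (0,0) [L1,L2] — begin 0,0,0
after L1 α=0: [0, 0, 0]
after L2 α=3/8: [129/2, 69/2, 285/4]
→ [64, 34, 71]

at x=1,y=1 over L1,L2,L3:
L1 α=2/3: [506/3, 376/3, 350/3]
L2 α=1/4: [521/4, 465/4, 575/4]
L3 α=1/4: [1643/16, 2295/16, 1969/16]
→ [103, 143, 123]


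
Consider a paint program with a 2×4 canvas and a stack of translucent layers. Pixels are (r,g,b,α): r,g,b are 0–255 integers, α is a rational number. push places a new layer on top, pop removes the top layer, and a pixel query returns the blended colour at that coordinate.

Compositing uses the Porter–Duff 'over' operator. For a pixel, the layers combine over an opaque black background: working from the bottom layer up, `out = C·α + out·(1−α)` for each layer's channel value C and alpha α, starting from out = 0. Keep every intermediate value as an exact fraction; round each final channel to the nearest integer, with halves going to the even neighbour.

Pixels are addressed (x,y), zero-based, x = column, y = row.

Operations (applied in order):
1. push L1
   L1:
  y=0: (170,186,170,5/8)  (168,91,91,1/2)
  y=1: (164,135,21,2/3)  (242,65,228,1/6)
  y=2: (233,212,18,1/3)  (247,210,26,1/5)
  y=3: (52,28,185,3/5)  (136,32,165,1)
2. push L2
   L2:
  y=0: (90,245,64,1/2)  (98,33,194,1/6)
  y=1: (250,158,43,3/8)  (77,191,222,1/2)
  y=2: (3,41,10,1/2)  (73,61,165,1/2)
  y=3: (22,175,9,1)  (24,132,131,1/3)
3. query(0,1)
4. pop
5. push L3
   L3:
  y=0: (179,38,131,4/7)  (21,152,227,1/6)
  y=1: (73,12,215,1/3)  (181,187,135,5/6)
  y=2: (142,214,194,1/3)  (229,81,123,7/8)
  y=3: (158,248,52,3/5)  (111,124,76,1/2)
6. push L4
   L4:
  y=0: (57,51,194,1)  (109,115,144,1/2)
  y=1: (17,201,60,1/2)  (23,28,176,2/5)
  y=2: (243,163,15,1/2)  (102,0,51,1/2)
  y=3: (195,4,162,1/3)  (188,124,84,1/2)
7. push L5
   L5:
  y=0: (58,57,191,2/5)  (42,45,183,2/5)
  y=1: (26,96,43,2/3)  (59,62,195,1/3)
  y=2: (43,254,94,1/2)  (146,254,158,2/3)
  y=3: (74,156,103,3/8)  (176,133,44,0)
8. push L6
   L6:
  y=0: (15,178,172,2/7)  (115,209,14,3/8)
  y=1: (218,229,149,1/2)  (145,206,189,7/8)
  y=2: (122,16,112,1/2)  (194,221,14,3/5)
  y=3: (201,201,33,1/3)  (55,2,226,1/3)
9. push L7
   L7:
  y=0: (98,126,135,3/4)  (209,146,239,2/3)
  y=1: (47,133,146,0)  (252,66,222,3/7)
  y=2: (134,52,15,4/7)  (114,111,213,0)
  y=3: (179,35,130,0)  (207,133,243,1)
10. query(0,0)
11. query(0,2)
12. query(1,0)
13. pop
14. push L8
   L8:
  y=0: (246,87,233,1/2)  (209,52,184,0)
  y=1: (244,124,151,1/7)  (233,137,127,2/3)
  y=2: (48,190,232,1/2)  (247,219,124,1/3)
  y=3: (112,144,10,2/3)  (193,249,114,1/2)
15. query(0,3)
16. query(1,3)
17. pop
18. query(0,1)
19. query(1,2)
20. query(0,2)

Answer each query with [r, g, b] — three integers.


(0,1) stack=L1,L2; from [0,0,0]:
after L1 α=2/3: [328/3, 90, 14]
after L2 α=3/8: [1945/12, 231/2, 199/8]
→ [162, 116, 25]

(0,0) stack=L1,L3,L4,L5,L6,L7; from [0,0,0]:
L1 α=5/8: [425/4, 465/4, 425/4]
L3 α=4/7: [4139/28, 2003/28, 3371/28]
L4 α=1: [57, 51, 194]
L5 α=2/5: [287/5, 267/5, 964/5]
L6 α=2/7: [317/7, 89, 1308/7]
L7 α=3/4: [2375/28, 467/4, 4143/28]
rounded: [85, 117, 148]

(0,2) stack=L1,L3,L4,L5,L6,L7; from [0,0,0]:
after L1 α=1/3: [233/3, 212/3, 6]
after L3 α=1/3: [892/9, 1066/9, 206/3]
after L4 α=1/2: [3079/18, 2533/18, 251/6]
after L5 α=1/2: [3853/36, 7105/36, 815/12]
after L6 α=1/2: [8245/72, 7681/72, 2159/24]
after L7 α=4/7: [21109/168, 12673/168, 377/8]
rounded: [126, 75, 47]

(1,0) stack=L1,L3,L4,L5,L6,L7; from [0,0,0]:
after L1 α=1/2: [84, 91/2, 91/2]
after L3 α=1/6: [147/2, 253/4, 303/4]
after L4 α=1/2: [365/4, 713/8, 879/8]
after L5 α=2/5: [1431/20, 2859/40, 1113/8]
after L6 α=3/8: [2811/32, 7875/64, 5901/64]
after L7 α=2/3: [16187/96, 26563/192, 36493/192]
rounded: [169, 138, 190]

query (0,3) [L1,L3,L4,L5,L6,L8] — begin 0,0,0
after L1 α=3/5: [156/5, 84/5, 111]
after L3 α=3/5: [2682/25, 3888/25, 378/5]
after L4 α=1/3: [3413/25, 7876/75, 522/5]
after L5 α=3/8: [4523/40, 1862/15, 831/8]
after L6 α=1/3: [8543/60, 6739/45, 321/4]
after L8 α=2/3: [21983/180, 19699/135, 401/12]
= [122, 146, 33]

(1,3) stack=L1,L3,L4,L5,L6,L8; from [0,0,0]:
after L1 α=1: [136, 32, 165]
after L3 α=1/2: [247/2, 78, 241/2]
after L4 α=1/2: [623/4, 101, 409/4]
after L5 α=0: [623/4, 101, 409/4]
after L6 α=1/3: [733/6, 68, 287/2]
after L8 α=1/2: [1891/12, 317/2, 515/4]
→ [158, 158, 129]

at x=0,y=1 over L1,L3,L4,L5,L6:
+L1 (α=2/3) → [328/3, 90, 14]
+L3 (α=1/3) → [875/9, 64, 81]
+L4 (α=1/2) → [514/9, 265/2, 141/2]
+L5 (α=2/3) → [982/27, 649/6, 313/6]
+L6 (α=1/2) → [3434/27, 2023/12, 1207/12]
= [127, 169, 101]

(1,2) stack=L1,L3,L4,L5,L6; from [0,0,0]:
+L1 (α=1/5) → [247/5, 42, 26/5]
+L3 (α=7/8) → [4131/20, 609/8, 4331/40]
+L4 (α=1/2) → [6171/40, 609/16, 6371/80]
+L5 (α=2/3) → [17851/120, 8737/48, 31651/240]
+L6 (α=3/5) → [52771/300, 24649/120, 36691/600]
= [176, 205, 61]

(0,2) stack=L1,L3,L4,L5,L6; from [0,0,0]:
+L1 (α=1/3) → [233/3, 212/3, 6]
+L3 (α=1/3) → [892/9, 1066/9, 206/3]
+L4 (α=1/2) → [3079/18, 2533/18, 251/6]
+L5 (α=1/2) → [3853/36, 7105/36, 815/12]
+L6 (α=1/2) → [8245/72, 7681/72, 2159/24]
→ [115, 107, 90]


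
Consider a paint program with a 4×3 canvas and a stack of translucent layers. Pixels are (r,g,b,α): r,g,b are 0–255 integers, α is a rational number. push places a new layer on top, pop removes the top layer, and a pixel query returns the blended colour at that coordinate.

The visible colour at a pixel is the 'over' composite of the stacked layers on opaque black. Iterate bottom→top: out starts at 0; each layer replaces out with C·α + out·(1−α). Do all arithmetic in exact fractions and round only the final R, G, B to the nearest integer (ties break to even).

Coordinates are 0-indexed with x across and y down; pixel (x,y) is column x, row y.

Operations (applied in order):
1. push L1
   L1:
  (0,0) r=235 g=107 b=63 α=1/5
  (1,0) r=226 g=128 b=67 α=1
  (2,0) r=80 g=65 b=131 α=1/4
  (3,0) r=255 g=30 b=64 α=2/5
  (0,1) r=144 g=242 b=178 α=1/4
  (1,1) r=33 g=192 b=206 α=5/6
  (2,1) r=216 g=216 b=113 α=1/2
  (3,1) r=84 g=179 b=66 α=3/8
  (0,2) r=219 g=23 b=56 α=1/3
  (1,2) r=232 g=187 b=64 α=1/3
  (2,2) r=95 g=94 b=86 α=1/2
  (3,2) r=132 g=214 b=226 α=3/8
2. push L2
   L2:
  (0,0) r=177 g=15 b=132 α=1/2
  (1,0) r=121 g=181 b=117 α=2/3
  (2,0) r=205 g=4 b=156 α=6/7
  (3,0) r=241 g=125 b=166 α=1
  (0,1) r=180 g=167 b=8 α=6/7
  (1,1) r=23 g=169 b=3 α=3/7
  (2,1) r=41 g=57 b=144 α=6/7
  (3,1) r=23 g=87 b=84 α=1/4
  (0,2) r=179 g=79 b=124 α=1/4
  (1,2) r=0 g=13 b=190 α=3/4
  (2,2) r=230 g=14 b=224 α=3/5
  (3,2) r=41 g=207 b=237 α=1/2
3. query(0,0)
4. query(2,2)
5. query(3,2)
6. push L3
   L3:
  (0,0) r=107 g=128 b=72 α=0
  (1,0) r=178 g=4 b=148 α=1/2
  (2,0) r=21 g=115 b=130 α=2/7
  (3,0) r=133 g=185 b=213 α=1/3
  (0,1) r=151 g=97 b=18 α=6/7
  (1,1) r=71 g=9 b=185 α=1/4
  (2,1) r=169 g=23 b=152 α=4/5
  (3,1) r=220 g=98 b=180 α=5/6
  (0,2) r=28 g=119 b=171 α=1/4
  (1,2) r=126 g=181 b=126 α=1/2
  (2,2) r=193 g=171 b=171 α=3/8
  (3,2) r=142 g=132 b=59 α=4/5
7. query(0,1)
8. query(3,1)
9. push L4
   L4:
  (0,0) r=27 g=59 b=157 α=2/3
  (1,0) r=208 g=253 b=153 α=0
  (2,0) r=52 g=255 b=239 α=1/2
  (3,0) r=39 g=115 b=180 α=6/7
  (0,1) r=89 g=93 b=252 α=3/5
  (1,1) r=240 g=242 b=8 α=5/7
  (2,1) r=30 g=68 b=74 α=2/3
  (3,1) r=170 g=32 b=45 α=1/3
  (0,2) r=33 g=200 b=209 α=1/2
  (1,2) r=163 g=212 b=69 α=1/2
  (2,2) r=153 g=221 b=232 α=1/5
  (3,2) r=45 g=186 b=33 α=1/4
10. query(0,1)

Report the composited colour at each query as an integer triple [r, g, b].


at x=0,y=0 over L1,L2:
+L1 (α=1/5) → [47, 107/5, 63/5]
+L2 (α=1/2) → [112, 91/5, 723/10]
→ [112, 18, 72]

at x=2,y=2 over L1,L2:
after L1 α=1/2: [95/2, 47, 43]
after L2 α=3/5: [157, 136/5, 758/5]
rounded: [157, 27, 152]

query (3,2) [L1,L2] — begin 0,0,0
after L1 α=3/8: [99/2, 321/4, 339/4]
after L2 α=1/2: [181/4, 1149/8, 1287/8]
rounded: [45, 144, 161]

query (0,1) [L1,L2,L3] — begin 0,0,0
after L1 α=1/4: [36, 121/2, 89/2]
after L2 α=6/7: [1116/7, 2125/14, 185/14]
after L3 α=6/7: [7458/49, 10273/98, 1697/98]
→ [152, 105, 17]

(3,1) stack=L1,L2,L3; from [0,0,0]:
L1 α=3/8: [63/2, 537/8, 99/4]
L2 α=1/4: [235/8, 2307/32, 633/16]
L3 α=5/6: [9035/48, 17987/192, 5011/32]
= [188, 94, 157]

at x=0,y=1 over L1,L2,L3,L4:
L1 α=1/4: [36, 121/2, 89/2]
L2 α=6/7: [1116/7, 2125/14, 185/14]
L3 α=6/7: [7458/49, 10273/98, 1697/98]
L4 α=3/5: [27999/245, 23944/245, 38741/245]
→ [114, 98, 158]


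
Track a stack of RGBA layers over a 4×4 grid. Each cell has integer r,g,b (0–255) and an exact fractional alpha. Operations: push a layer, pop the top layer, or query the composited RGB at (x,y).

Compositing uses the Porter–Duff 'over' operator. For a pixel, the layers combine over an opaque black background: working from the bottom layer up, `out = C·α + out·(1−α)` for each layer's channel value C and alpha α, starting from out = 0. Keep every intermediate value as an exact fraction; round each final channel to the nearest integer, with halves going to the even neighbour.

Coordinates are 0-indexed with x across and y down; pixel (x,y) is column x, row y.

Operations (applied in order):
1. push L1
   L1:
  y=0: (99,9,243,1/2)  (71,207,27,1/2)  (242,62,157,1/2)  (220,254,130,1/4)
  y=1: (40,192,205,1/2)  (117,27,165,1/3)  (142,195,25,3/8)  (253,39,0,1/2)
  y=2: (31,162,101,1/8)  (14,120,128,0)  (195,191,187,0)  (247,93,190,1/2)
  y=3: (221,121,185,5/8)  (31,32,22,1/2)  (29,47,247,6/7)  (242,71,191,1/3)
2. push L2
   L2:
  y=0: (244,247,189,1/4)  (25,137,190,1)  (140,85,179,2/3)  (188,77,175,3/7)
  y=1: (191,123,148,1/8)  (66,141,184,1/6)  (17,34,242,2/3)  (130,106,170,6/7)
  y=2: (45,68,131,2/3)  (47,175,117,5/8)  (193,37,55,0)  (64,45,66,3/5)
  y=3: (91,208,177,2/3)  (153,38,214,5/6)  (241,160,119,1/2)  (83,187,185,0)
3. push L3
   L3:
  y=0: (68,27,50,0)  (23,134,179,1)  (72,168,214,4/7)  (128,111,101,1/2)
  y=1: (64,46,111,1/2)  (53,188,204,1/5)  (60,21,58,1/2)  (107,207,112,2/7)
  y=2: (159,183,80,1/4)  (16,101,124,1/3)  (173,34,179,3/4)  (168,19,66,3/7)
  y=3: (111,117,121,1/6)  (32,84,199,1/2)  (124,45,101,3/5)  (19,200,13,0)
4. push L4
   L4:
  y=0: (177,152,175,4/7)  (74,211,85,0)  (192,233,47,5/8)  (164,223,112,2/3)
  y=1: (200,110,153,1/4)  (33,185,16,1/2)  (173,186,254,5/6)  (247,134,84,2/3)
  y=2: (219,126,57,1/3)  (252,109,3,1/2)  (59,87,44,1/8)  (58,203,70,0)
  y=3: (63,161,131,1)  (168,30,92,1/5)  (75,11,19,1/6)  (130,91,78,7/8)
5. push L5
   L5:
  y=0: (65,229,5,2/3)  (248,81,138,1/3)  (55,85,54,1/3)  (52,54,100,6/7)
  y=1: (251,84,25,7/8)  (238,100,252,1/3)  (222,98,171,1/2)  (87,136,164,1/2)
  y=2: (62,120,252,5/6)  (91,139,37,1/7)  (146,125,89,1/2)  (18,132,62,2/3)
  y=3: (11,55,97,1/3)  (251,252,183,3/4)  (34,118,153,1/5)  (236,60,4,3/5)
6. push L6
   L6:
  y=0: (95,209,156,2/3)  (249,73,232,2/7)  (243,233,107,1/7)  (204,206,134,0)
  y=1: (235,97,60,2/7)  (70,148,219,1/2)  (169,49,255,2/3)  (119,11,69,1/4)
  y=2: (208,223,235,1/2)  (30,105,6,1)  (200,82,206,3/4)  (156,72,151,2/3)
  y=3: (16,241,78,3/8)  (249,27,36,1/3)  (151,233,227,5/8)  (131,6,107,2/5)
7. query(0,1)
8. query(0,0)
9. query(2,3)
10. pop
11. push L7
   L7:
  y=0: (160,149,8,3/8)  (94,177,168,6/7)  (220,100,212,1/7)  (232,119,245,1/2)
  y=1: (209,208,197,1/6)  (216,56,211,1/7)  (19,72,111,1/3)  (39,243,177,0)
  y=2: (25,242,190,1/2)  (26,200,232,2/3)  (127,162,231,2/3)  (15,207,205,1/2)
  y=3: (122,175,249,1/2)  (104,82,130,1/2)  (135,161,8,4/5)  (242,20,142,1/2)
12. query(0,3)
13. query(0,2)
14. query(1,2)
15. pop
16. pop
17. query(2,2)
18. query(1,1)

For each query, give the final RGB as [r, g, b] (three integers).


query (0,1) [L1,L2,L3,L4,L5,L6] — begin 0,0,0
L1 α=1/2: [20, 96, 205/2]
L2 α=1/8: [331/8, 795/8, 1731/16]
L3 α=1/2: [843/16, 1163/16, 3507/32]
L4 α=1/4: [5729/64, 5249/64, 15417/128]
L5 α=7/8: [118177/512, 42881/512, 37817/1024]
L6 α=2/7: [831525/3584, 44819/512, 311965/7168]
rounded: [232, 88, 44]

at x=0,y=0 over L1,L2,L3,L4,L5,L6:
L1 α=1/2: [99/2, 9/2, 243/2]
L2 α=1/4: [785/8, 521/8, 1107/8]
L3 α=0: [785/8, 521/8, 1107/8]
L4 α=4/7: [8019/56, 6427/56, 8921/56]
L5 α=2/3: [15299/168, 32075/168, 9481/168]
L6 α=2/3: [47219/504, 102299/504, 61897/504]
= [94, 203, 123]

(2,3) stack=L1,L2,L3,L4,L5,L6; from [0,0,0]:
+L1 (α=6/7) → [174/7, 282/7, 1482/7]
+L2 (α=1/2) → [1861/14, 701/7, 2315/14]
+L3 (α=3/5) → [893/7, 2347/35, 4436/35]
+L4 (α=1/6) → [2495/21, 404/7, 1523/14]
+L5 (α=1/5) → [10694/105, 2442/35, 4117/35]
+L6 (α=5/8) → [37119/280, 48101/280, 13019/70]
→ [133, 172, 186]

query (0,3) [L1,L2,L3,L4,L5,L7] — begin 0,0,0
+L1 (α=5/8) → [1105/8, 605/8, 925/8]
+L2 (α=2/3) → [2561/24, 1311/8, 3757/24]
+L3 (α=1/6) → [15469/144, 2497/16, 21689/144]
+L4 (α=1) → [63, 161, 131]
+L5 (α=1/3) → [137/3, 377/3, 359/3]
+L7 (α=1/2) → [503/6, 451/3, 553/3]
rounded: [84, 150, 184]

at x=0,y=2 over L1,L2,L3,L4,L5,L7:
L1 α=1/8: [31/8, 81/4, 101/8]
L2 α=2/3: [751/24, 625/12, 2197/24]
L3 α=1/4: [2023/32, 1357/16, 2837/32]
L4 α=1/3: [5527/48, 2365/24, 3749/48]
L5 α=5/6: [20407/288, 16765/144, 64229/288]
L7 α=1/2: [27607/576, 51613/288, 118949/576]
= [48, 179, 207]

at x=1,y=2 over L1,L2,L3,L4,L5,L7:
after L1 α=0: [0, 0, 0]
after L2 α=5/8: [235/8, 875/8, 585/8]
after L3 α=1/3: [299/12, 1279/12, 1081/12]
after L4 α=1/2: [3323/24, 2587/24, 1117/24]
after L5 α=1/7: [3687/28, 449/4, 1265/28]
after L7 α=2/3: [5143/84, 683/4, 14257/84]
→ [61, 171, 170]

query (2,2) [L1,L2,L3,L4] — begin 0,0,0
after L1 α=0: [0, 0, 0]
after L2 α=0: [0, 0, 0]
after L3 α=3/4: [519/4, 51/2, 537/4]
after L4 α=1/8: [3869/32, 531/16, 3935/32]
→ [121, 33, 123]

query (1,1) [L1,L2,L3,L4] — begin 0,0,0
L1 α=1/3: [39, 9, 55]
L2 α=1/6: [87/2, 31, 153/2]
L3 α=1/5: [227/5, 312/5, 102]
L4 α=1/2: [196/5, 1237/10, 59]
rounded: [39, 124, 59]


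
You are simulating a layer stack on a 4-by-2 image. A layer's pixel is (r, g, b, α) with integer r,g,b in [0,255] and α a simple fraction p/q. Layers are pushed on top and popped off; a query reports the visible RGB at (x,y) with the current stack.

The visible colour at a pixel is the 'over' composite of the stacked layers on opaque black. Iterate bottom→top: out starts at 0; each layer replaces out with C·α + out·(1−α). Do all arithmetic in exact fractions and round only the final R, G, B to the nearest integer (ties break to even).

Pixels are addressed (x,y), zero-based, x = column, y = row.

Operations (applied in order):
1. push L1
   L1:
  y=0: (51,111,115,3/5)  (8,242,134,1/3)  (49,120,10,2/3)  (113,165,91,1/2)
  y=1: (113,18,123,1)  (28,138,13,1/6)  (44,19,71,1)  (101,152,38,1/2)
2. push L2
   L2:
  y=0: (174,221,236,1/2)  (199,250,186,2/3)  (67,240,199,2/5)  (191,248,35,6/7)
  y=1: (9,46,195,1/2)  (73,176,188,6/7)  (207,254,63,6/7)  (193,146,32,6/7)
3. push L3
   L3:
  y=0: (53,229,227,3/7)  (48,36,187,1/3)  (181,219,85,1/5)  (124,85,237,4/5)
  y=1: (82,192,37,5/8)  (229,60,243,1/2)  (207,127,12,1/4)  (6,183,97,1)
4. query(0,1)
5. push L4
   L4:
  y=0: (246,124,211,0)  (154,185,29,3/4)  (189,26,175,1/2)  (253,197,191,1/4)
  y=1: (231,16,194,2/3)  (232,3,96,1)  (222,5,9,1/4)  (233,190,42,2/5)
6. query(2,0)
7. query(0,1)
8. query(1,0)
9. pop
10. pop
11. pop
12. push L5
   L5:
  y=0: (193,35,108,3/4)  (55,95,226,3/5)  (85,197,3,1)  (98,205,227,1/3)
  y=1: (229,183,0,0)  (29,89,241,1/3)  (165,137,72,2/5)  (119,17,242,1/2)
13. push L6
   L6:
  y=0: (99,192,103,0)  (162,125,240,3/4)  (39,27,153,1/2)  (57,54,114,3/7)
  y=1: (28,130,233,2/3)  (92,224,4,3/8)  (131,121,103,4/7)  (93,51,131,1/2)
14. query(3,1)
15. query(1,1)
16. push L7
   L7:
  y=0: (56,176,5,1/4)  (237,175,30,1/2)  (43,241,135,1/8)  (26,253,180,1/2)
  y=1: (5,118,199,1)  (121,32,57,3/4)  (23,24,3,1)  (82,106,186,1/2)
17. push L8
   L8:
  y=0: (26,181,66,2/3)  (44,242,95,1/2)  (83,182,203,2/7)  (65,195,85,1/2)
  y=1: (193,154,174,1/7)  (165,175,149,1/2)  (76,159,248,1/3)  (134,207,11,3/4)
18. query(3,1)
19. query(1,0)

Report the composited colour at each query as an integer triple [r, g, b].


(0,1) stack=L1,L2,L3; from [0,0,0]:
after L1 α=1: [113, 18, 123]
after L2 α=1/2: [61, 32, 159]
after L3 α=5/8: [593/8, 132, 331/4]
→ [74, 132, 83]

(2,0) stack=L1,L2,L3,L4; from [0,0,0]:
L1 α=2/3: [98/3, 80, 20/3]
L2 α=2/5: [232/5, 144, 418/5]
L3 α=1/5: [1833/25, 159, 2097/25]
L4 α=1/2: [3279/25, 185/2, 3236/25]
→ [131, 92, 129]

query (0,1) [L1,L2,L3,L4] — begin 0,0,0
L1 α=1: [113, 18, 123]
L2 α=1/2: [61, 32, 159]
L3 α=5/8: [593/8, 132, 331/4]
L4 α=2/3: [4289/24, 164/3, 1883/12]
= [179, 55, 157]

query (1,0) [L1,L2,L3,L4] — begin 0,0,0
after L1 α=1/3: [8/3, 242/3, 134/3]
after L2 α=2/3: [1202/9, 1742/9, 1250/9]
after L3 α=1/3: [2836/27, 3808/27, 4183/27]
after L4 α=3/4: [7655/54, 18793/108, 1633/27]
= [142, 174, 60]

query (3,1) [L1,L5,L6] — begin 0,0,0
L1 α=1/2: [101/2, 76, 19]
L5 α=1/2: [339/4, 93/2, 261/2]
L6 α=1/2: [711/8, 195/4, 523/4]
= [89, 49, 131]

at x=1,y=1 over L1,L5,L6:
after L1 α=1/6: [14/3, 23, 13/6]
after L5 α=1/3: [115/9, 45, 736/9]
after L6 α=3/8: [3059/72, 897/8, 947/18]
= [42, 112, 53]

(3,1) stack=L1,L5,L6,L7,L8; from [0,0,0]:
after L1 α=1/2: [101/2, 76, 19]
after L5 α=1/2: [339/4, 93/2, 261/2]
after L6 α=1/2: [711/8, 195/4, 523/4]
after L7 α=1/2: [1367/16, 619/8, 1267/8]
after L8 α=3/4: [7799/64, 5587/32, 1531/32]
rounded: [122, 175, 48]

query (1,0) [L1,L5,L6,L7,L8] — begin 0,0,0
+L1 (α=1/3) → [8/3, 242/3, 134/3]
+L5 (α=3/5) → [511/15, 1339/15, 2302/15]
+L6 (α=3/4) → [7801/60, 1741/15, 6551/30]
+L7 (α=1/2) → [22021/120, 2183/15, 7451/60]
+L8 (α=1/2) → [27301/240, 5813/30, 13151/120]
rounded: [114, 194, 110]
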